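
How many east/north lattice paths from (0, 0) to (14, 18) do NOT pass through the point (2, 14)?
Number of paths = 471217200

Total paths from (0, 0) to (14, 18): C(32, 14) = 471435600. Paths through (2, 14): (paths (0, 0) → (2, 14)) × (paths (2, 14) → (14, 18)) = C(16, 2) · C(16, 12) = 120 · 1820 = 218400. Avoidance count = 471435600 − 218400 = 471217200.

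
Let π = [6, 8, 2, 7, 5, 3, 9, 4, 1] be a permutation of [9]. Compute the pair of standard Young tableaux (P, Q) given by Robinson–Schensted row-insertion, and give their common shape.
P = [1, 3, 4] / [2, 7, 9] / [5] / [6] / [8];  Q = [1, 2, 7] / [3, 4, 8] / [5] / [6] / [9];  common shape = (3, 3, 1, 1, 1)

Row-insert the values π_1, π_2, … into P one at a time, bumping the leftmost entry strictly greater than the inserted value down to the next row. The recording tableau Q records, in position (i, j), the step at which that cell was added to P.
  Insert 6 (step 1): P = [6];  Q = [1]
  Insert 8 (step 2): P = [6, 8];  Q = [1, 2]
  Insert 2 (step 3): P = [2, 8] / [6];  Q = [1, 2] / [3]
  Insert 7 (step 4): P = [2, 7] / [6, 8];  Q = [1, 2] / [3, 4]
  Insert 5 (step 5): P = [2, 5] / [6, 7] / [8];  Q = [1, 2] / [3, 4] / [5]
  Insert 3 (step 6): P = [2, 3] / [5, 7] / [6] / [8];  Q = [1, 2] / [3, 4] / [5] / [6]
  Insert 9 (step 7): P = [2, 3, 9] / [5, 7] / [6] / [8];  Q = [1, 2, 7] / [3, 4] / [5] / [6]
  Insert 4 (step 8): P = [2, 3, 4] / [5, 7, 9] / [6] / [8];  Q = [1, 2, 7] / [3, 4, 8] / [5] / [6]
  Insert 1 (step 9): P = [1, 3, 4] / [2, 7, 9] / [5] / [6] / [8];  Q = [1, 2, 7] / [3, 4, 8] / [5] / [6] / [9]
Final shape: (3, 3, 1, 1, 1).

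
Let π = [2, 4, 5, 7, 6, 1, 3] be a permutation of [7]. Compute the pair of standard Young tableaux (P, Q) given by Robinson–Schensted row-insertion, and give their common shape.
P = [1, 3, 5, 6] / [2, 4] / [7];  Q = [1, 2, 3, 4] / [5, 7] / [6];  common shape = (4, 2, 1)

Row-insert the values π_1, π_2, … into P one at a time, bumping the leftmost entry strictly greater than the inserted value down to the next row. The recording tableau Q records, in position (i, j), the step at which that cell was added to P.
  Insert 2 (step 1): P = [2];  Q = [1]
  Insert 4 (step 2): P = [2, 4];  Q = [1, 2]
  Insert 5 (step 3): P = [2, 4, 5];  Q = [1, 2, 3]
  Insert 7 (step 4): P = [2, 4, 5, 7];  Q = [1, 2, 3, 4]
  Insert 6 (step 5): P = [2, 4, 5, 6] / [7];  Q = [1, 2, 3, 4] / [5]
  Insert 1 (step 6): P = [1, 4, 5, 6] / [2] / [7];  Q = [1, 2, 3, 4] / [5] / [6]
  Insert 3 (step 7): P = [1, 3, 5, 6] / [2, 4] / [7];  Q = [1, 2, 3, 4] / [5, 7] / [6]
Final shape: (4, 2, 1).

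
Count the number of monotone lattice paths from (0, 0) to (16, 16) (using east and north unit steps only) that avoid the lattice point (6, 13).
Number of paths = 593320638

Total paths from (0, 0) to (16, 16): C(32, 16) = 601080390. Paths through (6, 13): (paths (0, 0) → (6, 13)) × (paths (6, 13) → (16, 16)) = C(19, 6) · C(13, 10) = 27132 · 286 = 7759752. Avoidance count = 601080390 − 7759752 = 593320638.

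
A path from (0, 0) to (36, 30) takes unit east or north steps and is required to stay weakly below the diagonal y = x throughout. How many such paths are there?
Number of paths = 1043699033810088656

By the reflection principle (André's argument), the number of monotone paths to (36, 30) with n ≤ m that never go above y = x is C(66, 36) − C(66, 37) = 5516694892996182896 − 4472995859186094240 = 1043699033810088656.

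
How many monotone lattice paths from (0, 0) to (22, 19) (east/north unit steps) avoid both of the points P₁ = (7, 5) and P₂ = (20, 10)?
Number of paths = 181956878535

Inclusion–exclusion. Total paths: C(41, 22) = 244662670200. Through P₁: C(12, 7)·C(29, 15) = 61426537920. Through P₂: C(30, 20)·C(11, 2) = 1652475825. Since P₁ is strictly southwest of P₂, a monotone path through both must visit P₁ then P₂; paths through both = C(12, 7)·C(18, 13)·C(11, 2) = 373222080. Avoid both = 244662670200 − 61426537920 − 1652475825 + 373222080 = 181956878535.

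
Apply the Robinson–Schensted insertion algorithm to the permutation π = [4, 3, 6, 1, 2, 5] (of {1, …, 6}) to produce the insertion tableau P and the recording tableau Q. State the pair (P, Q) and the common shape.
P = [1, 2, 5] / [3, 6] / [4];  Q = [1, 3, 6] / [2, 5] / [4];  common shape = (3, 2, 1)

Row-insert the values π_1, π_2, … into P one at a time, bumping the leftmost entry strictly greater than the inserted value down to the next row. The recording tableau Q records, in position (i, j), the step at which that cell was added to P.
  Insert 4 (step 1): P = [4];  Q = [1]
  Insert 3 (step 2): P = [3] / [4];  Q = [1] / [2]
  Insert 6 (step 3): P = [3, 6] / [4];  Q = [1, 3] / [2]
  Insert 1 (step 4): P = [1, 6] / [3] / [4];  Q = [1, 3] / [2] / [4]
  Insert 2 (step 5): P = [1, 2] / [3, 6] / [4];  Q = [1, 3] / [2, 5] / [4]
  Insert 5 (step 6): P = [1, 2, 5] / [3, 6] / [4];  Q = [1, 3, 6] / [2, 5] / [4]
Final shape: (3, 2, 1).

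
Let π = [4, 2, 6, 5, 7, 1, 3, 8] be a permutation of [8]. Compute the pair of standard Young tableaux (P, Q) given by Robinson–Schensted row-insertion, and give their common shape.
P = [1, 3, 7, 8] / [2, 5] / [4, 6];  Q = [1, 3, 5, 8] / [2, 4] / [6, 7];  common shape = (4, 2, 2)

Row-insert the values π_1, π_2, … into P one at a time, bumping the leftmost entry strictly greater than the inserted value down to the next row. The recording tableau Q records, in position (i, j), the step at which that cell was added to P.
  Insert 4 (step 1): P = [4];  Q = [1]
  Insert 2 (step 2): P = [2] / [4];  Q = [1] / [2]
  Insert 6 (step 3): P = [2, 6] / [4];  Q = [1, 3] / [2]
  Insert 5 (step 4): P = [2, 5] / [4, 6];  Q = [1, 3] / [2, 4]
  Insert 7 (step 5): P = [2, 5, 7] / [4, 6];  Q = [1, 3, 5] / [2, 4]
  Insert 1 (step 6): P = [1, 5, 7] / [2, 6] / [4];  Q = [1, 3, 5] / [2, 4] / [6]
  Insert 3 (step 7): P = [1, 3, 7] / [2, 5] / [4, 6];  Q = [1, 3, 5] / [2, 4] / [6, 7]
  Insert 8 (step 8): P = [1, 3, 7, 8] / [2, 5] / [4, 6];  Q = [1, 3, 5, 8] / [2, 4] / [6, 7]
Final shape: (4, 2, 2).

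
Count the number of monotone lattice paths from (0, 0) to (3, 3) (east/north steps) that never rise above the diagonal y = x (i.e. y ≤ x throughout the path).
Number of paths = 5

By the reflection principle (André's argument), the number of monotone paths to (3, 3) with n ≤ m that never go above y = x is C(6, 3) − C(6, 4) = 20 − 15 = 5.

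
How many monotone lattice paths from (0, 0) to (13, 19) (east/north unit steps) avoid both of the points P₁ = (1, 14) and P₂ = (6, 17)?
Number of paths = 343676928

Inclusion–exclusion. Total paths: C(32, 13) = 347373600. Through P₁: C(15, 1)·C(17, 12) = 92820. Through P₂: C(23, 6)·C(9, 7) = 3634092. Since P₁ is strictly southwest of P₂, a monotone path through both must visit P₁ then P₂; paths through both = C(15, 1)·C(8, 5)·C(9, 7) = 30240. Avoid both = 347373600 − 92820 − 3634092 + 30240 = 343676928.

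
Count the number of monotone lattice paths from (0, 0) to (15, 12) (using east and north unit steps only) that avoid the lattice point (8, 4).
Number of paths = 14198535

Total paths from (0, 0) to (15, 12): C(27, 15) = 17383860. Paths through (8, 4): (paths (0, 0) → (8, 4)) × (paths (8, 4) → (15, 12)) = C(12, 8) · C(15, 7) = 495 · 6435 = 3185325. Avoidance count = 17383860 − 3185325 = 14198535.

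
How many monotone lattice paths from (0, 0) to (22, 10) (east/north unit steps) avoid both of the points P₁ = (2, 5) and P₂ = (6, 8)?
Number of paths = 63049506

Inclusion–exclusion. Total paths: C(32, 22) = 64512240. Through P₁: C(7, 2)·C(25, 20) = 1115730. Through P₂: C(14, 6)·C(18, 16) = 459459. Since P₁ is strictly southwest of P₂, a monotone path through both must visit P₁ then P₂; paths through both = C(7, 2)·C(7, 4)·C(18, 16) = 112455. Avoid both = 64512240 − 1115730 − 459459 + 112455 = 63049506.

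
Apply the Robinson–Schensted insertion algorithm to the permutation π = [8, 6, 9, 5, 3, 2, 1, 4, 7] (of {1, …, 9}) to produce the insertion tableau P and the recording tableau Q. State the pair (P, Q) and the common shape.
P = [1, 4, 7] / [2, 9] / [3] / [5] / [6] / [8];  Q = [1, 3, 9] / [2, 8] / [4] / [5] / [6] / [7];  common shape = (3, 2, 1, 1, 1, 1)

Row-insert the values π_1, π_2, … into P one at a time, bumping the leftmost entry strictly greater than the inserted value down to the next row. The recording tableau Q records, in position (i, j), the step at which that cell was added to P.
  Insert 8 (step 1): P = [8];  Q = [1]
  Insert 6 (step 2): P = [6] / [8];  Q = [1] / [2]
  Insert 9 (step 3): P = [6, 9] / [8];  Q = [1, 3] / [2]
  Insert 5 (step 4): P = [5, 9] / [6] / [8];  Q = [1, 3] / [2] / [4]
  Insert 3 (step 5): P = [3, 9] / [5] / [6] / [8];  Q = [1, 3] / [2] / [4] / [5]
  Insert 2 (step 6): P = [2, 9] / [3] / [5] / [6] / [8];  Q = [1, 3] / [2] / [4] / [5] / [6]
  Insert 1 (step 7): P = [1, 9] / [2] / [3] / [5] / [6] / [8];  Q = [1, 3] / [2] / [4] / [5] / [6] / [7]
  Insert 4 (step 8): P = [1, 4] / [2, 9] / [3] / [5] / [6] / [8];  Q = [1, 3] / [2, 8] / [4] / [5] / [6] / [7]
  Insert 7 (step 9): P = [1, 4, 7] / [2, 9] / [3] / [5] / [6] / [8];  Q = [1, 3, 9] / [2, 8] / [4] / [5] / [6] / [7]
Final shape: (3, 2, 1, 1, 1, 1).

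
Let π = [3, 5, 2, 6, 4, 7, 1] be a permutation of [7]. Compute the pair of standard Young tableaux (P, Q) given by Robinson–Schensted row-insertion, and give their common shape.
P = [1, 4, 6, 7] / [2, 5] / [3];  Q = [1, 2, 4, 6] / [3, 5] / [7];  common shape = (4, 2, 1)

Row-insert the values π_1, π_2, … into P one at a time, bumping the leftmost entry strictly greater than the inserted value down to the next row. The recording tableau Q records, in position (i, j), the step at which that cell was added to P.
  Insert 3 (step 1): P = [3];  Q = [1]
  Insert 5 (step 2): P = [3, 5];  Q = [1, 2]
  Insert 2 (step 3): P = [2, 5] / [3];  Q = [1, 2] / [3]
  Insert 6 (step 4): P = [2, 5, 6] / [3];  Q = [1, 2, 4] / [3]
  Insert 4 (step 5): P = [2, 4, 6] / [3, 5];  Q = [1, 2, 4] / [3, 5]
  Insert 7 (step 6): P = [2, 4, 6, 7] / [3, 5];  Q = [1, 2, 4, 6] / [3, 5]
  Insert 1 (step 7): P = [1, 4, 6, 7] / [2, 5] / [3];  Q = [1, 2, 4, 6] / [3, 5] / [7]
Final shape: (4, 2, 1).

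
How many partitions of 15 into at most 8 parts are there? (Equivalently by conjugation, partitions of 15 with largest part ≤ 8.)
p(15, parts ≤ 8) = 146

Partitions of 15 with all parts ≤ 8: 8+7, 8+6+1, 8+5+2, 8+5+1+1, 8+4+3, 8+4+2+1, 8+4+1+1+1, 8+3+3+1, 8+3+2+2, 8+3+2+1+1, 8+3+1+1+1+1, 8+2+2+2+1, 8+2+2+1+1+1, 8+2+1+1+1+1+1, 8+1+1+1+1+1+1+1, 7+7+1, 7+6+2, 7+6+1+1, 7+5+3, 7+5+2+1, 7+5+1+1+1, 7+4+4, 7+4+3+1, 7+4+2+2, 7+4+2+1+1, 7+4+1+1+1+1, 7+3+3+2, 7+3+3+1+1, 7+3+2+2+1, 7+3+2+1+1+1, … (146 total). Count = 146.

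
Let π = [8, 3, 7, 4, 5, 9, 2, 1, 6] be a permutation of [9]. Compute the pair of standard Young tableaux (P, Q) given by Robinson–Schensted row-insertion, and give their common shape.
P = [1, 4, 5, 6] / [2, 9] / [3] / [7] / [8];  Q = [1, 3, 5, 6] / [2, 9] / [4] / [7] / [8];  common shape = (4, 2, 1, 1, 1)

Row-insert the values π_1, π_2, … into P one at a time, bumping the leftmost entry strictly greater than the inserted value down to the next row. The recording tableau Q records, in position (i, j), the step at which that cell was added to P.
  Insert 8 (step 1): P = [8];  Q = [1]
  Insert 3 (step 2): P = [3] / [8];  Q = [1] / [2]
  Insert 7 (step 3): P = [3, 7] / [8];  Q = [1, 3] / [2]
  Insert 4 (step 4): P = [3, 4] / [7] / [8];  Q = [1, 3] / [2] / [4]
  Insert 5 (step 5): P = [3, 4, 5] / [7] / [8];  Q = [1, 3, 5] / [2] / [4]
  Insert 9 (step 6): P = [3, 4, 5, 9] / [7] / [8];  Q = [1, 3, 5, 6] / [2] / [4]
  Insert 2 (step 7): P = [2, 4, 5, 9] / [3] / [7] / [8];  Q = [1, 3, 5, 6] / [2] / [4] / [7]
  Insert 1 (step 8): P = [1, 4, 5, 9] / [2] / [3] / [7] / [8];  Q = [1, 3, 5, 6] / [2] / [4] / [7] / [8]
  Insert 6 (step 9): P = [1, 4, 5, 6] / [2, 9] / [3] / [7] / [8];  Q = [1, 3, 5, 6] / [2, 9] / [4] / [7] / [8]
Final shape: (4, 2, 1, 1, 1).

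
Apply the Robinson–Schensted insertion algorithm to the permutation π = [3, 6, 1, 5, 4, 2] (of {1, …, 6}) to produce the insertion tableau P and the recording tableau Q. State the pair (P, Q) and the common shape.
P = [1, 2] / [3, 4] / [5] / [6];  Q = [1, 2] / [3, 4] / [5] / [6];  common shape = (2, 2, 1, 1)

Row-insert the values π_1, π_2, … into P one at a time, bumping the leftmost entry strictly greater than the inserted value down to the next row. The recording tableau Q records, in position (i, j), the step at which that cell was added to P.
  Insert 3 (step 1): P = [3];  Q = [1]
  Insert 6 (step 2): P = [3, 6];  Q = [1, 2]
  Insert 1 (step 3): P = [1, 6] / [3];  Q = [1, 2] / [3]
  Insert 5 (step 4): P = [1, 5] / [3, 6];  Q = [1, 2] / [3, 4]
  Insert 4 (step 5): P = [1, 4] / [3, 5] / [6];  Q = [1, 2] / [3, 4] / [5]
  Insert 2 (step 6): P = [1, 2] / [3, 4] / [5] / [6];  Q = [1, 2] / [3, 4] / [5] / [6]
Final shape: (2, 2, 1, 1).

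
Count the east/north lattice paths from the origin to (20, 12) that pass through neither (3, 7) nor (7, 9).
Number of paths = 217234360

Inclusion–exclusion. Total paths: C(32, 20) = 225792840. Through P₁: C(10, 3)·C(22, 17) = 3160080. Through P₂: C(16, 7)·C(16, 13) = 6406400. Since P₁ is strictly southwest of P₂, a monotone path through both must visit P₁ then P₂; paths through both = C(10, 3)·C(6, 4)·C(16, 13) = 1008000. Avoid both = 225792840 − 3160080 − 6406400 + 1008000 = 217234360.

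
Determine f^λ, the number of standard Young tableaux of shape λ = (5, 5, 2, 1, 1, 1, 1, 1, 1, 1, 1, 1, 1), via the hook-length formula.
# SYT of shape (5, 5, 2, 1, 1, 1, 1, 1, 1, 1, 1, 1, 1) = 21966945

Hook-length formula: f^λ = n! / Π hook(c), product over all cells c of the Young diagram. For λ = (5, 5, 2, 1, 1, 1, 1, 1, 1, 1, 1, 1, 1), n = 22 boxes. Hook lengths by row (left-to-right, top-to-bottom): [17, 6, 4, 3, 2]; [16, 5, 3, 2, 1]; [12, 1]; [10]; [9]; [8]; [7]; [6]; [5]; [4]; [3]; [2]; [1]. Product of hooks = 51167821824000. So f^λ = 22! / 51167821824000 = 1124000727777607680000 / 51167821824000 = 21966945.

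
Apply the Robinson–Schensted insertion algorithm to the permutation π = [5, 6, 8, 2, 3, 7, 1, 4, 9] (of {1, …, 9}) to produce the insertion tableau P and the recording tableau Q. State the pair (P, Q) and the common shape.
P = [1, 3, 4, 9] / [2, 6, 7] / [5, 8];  Q = [1, 2, 3, 9] / [4, 5, 6] / [7, 8];  common shape = (4, 3, 2)

Row-insert the values π_1, π_2, … into P one at a time, bumping the leftmost entry strictly greater than the inserted value down to the next row. The recording tableau Q records, in position (i, j), the step at which that cell was added to P.
  Insert 5 (step 1): P = [5];  Q = [1]
  Insert 6 (step 2): P = [5, 6];  Q = [1, 2]
  Insert 8 (step 3): P = [5, 6, 8];  Q = [1, 2, 3]
  Insert 2 (step 4): P = [2, 6, 8] / [5];  Q = [1, 2, 3] / [4]
  Insert 3 (step 5): P = [2, 3, 8] / [5, 6];  Q = [1, 2, 3] / [4, 5]
  Insert 7 (step 6): P = [2, 3, 7] / [5, 6, 8];  Q = [1, 2, 3] / [4, 5, 6]
  Insert 1 (step 7): P = [1, 3, 7] / [2, 6, 8] / [5];  Q = [1, 2, 3] / [4, 5, 6] / [7]
  Insert 4 (step 8): P = [1, 3, 4] / [2, 6, 7] / [5, 8];  Q = [1, 2, 3] / [4, 5, 6] / [7, 8]
  Insert 9 (step 9): P = [1, 3, 4, 9] / [2, 6, 7] / [5, 8];  Q = [1, 2, 3, 9] / [4, 5, 6] / [7, 8]
Final shape: (4, 3, 2).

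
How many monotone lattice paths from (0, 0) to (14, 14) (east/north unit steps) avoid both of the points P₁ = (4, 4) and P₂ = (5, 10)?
Number of paths = 25386885

Inclusion–exclusion. Total paths: C(28, 14) = 40116600. Through P₁: C(8, 4)·C(20, 10) = 12932920. Through P₂: C(15, 5)·C(13, 9) = 2147145. Since P₁ is strictly southwest of P₂, a monotone path through both must visit P₁ then P₂; paths through both = C(8, 4)·C(7, 1)·C(13, 9) = 350350. Avoid both = 40116600 − 12932920 − 2147145 + 350350 = 25386885.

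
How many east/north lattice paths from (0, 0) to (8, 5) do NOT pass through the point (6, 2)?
Number of paths = 1007

Total paths from (0, 0) to (8, 5): C(13, 8) = 1287. Paths through (6, 2): (paths (0, 0) → (6, 2)) × (paths (6, 2) → (8, 5)) = C(8, 6) · C(5, 2) = 28 · 10 = 280. Avoidance count = 1287 − 280 = 1007.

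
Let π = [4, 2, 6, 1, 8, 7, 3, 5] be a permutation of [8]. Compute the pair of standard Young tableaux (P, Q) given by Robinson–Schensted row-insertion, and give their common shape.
P = [1, 3, 5] / [2, 6, 7] / [4, 8];  Q = [1, 3, 5] / [2, 6, 8] / [4, 7];  common shape = (3, 3, 2)

Row-insert the values π_1, π_2, … into P one at a time, bumping the leftmost entry strictly greater than the inserted value down to the next row. The recording tableau Q records, in position (i, j), the step at which that cell was added to P.
  Insert 4 (step 1): P = [4];  Q = [1]
  Insert 2 (step 2): P = [2] / [4];  Q = [1] / [2]
  Insert 6 (step 3): P = [2, 6] / [4];  Q = [1, 3] / [2]
  Insert 1 (step 4): P = [1, 6] / [2] / [4];  Q = [1, 3] / [2] / [4]
  Insert 8 (step 5): P = [1, 6, 8] / [2] / [4];  Q = [1, 3, 5] / [2] / [4]
  Insert 7 (step 6): P = [1, 6, 7] / [2, 8] / [4];  Q = [1, 3, 5] / [2, 6] / [4]
  Insert 3 (step 7): P = [1, 3, 7] / [2, 6] / [4, 8];  Q = [1, 3, 5] / [2, 6] / [4, 7]
  Insert 5 (step 8): P = [1, 3, 5] / [2, 6, 7] / [4, 8];  Q = [1, 3, 5] / [2, 6, 8] / [4, 7]
Final shape: (3, 3, 2).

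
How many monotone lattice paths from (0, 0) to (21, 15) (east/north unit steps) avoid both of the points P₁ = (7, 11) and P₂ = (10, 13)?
Number of paths = 5406106692

Inclusion–exclusion. Total paths: C(36, 21) = 5567902560. Through P₁: C(18, 7)·C(18, 14) = 97381440. Through P₂: C(23, 10)·C(13, 11) = 89237148. Since P₁ is strictly southwest of P₂, a monotone path through both must visit P₁ then P₂; paths through both = C(18, 7)·C(5, 3)·C(13, 11) = 24822720. Avoid both = 5567902560 − 97381440 − 89237148 + 24822720 = 5406106692.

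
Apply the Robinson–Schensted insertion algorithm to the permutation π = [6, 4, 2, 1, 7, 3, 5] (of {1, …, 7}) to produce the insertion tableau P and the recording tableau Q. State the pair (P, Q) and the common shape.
P = [1, 3, 5] / [2, 7] / [4] / [6];  Q = [1, 5, 7] / [2, 6] / [3] / [4];  common shape = (3, 2, 1, 1)

Row-insert the values π_1, π_2, … into P one at a time, bumping the leftmost entry strictly greater than the inserted value down to the next row. The recording tableau Q records, in position (i, j), the step at which that cell was added to P.
  Insert 6 (step 1): P = [6];  Q = [1]
  Insert 4 (step 2): P = [4] / [6];  Q = [1] / [2]
  Insert 2 (step 3): P = [2] / [4] / [6];  Q = [1] / [2] / [3]
  Insert 1 (step 4): P = [1] / [2] / [4] / [6];  Q = [1] / [2] / [3] / [4]
  Insert 7 (step 5): P = [1, 7] / [2] / [4] / [6];  Q = [1, 5] / [2] / [3] / [4]
  Insert 3 (step 6): P = [1, 3] / [2, 7] / [4] / [6];  Q = [1, 5] / [2, 6] / [3] / [4]
  Insert 5 (step 7): P = [1, 3, 5] / [2, 7] / [4] / [6];  Q = [1, 5, 7] / [2, 6] / [3] / [4]
Final shape: (3, 2, 1, 1).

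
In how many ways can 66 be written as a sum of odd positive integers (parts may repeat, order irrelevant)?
p_odd(66) = 20132

Enumerate partitions using only odd parts via the recurrence o(n, m) = o(n, m−2) + o(n−m, m) over odd m, starting from the largest odd part ≤ n. This gives p_odd(66) = 20132. (Euler's theorem: equals the count of distinct-part partitions.)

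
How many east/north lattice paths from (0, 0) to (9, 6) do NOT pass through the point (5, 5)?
Number of paths = 3745

Total paths from (0, 0) to (9, 6): C(15, 9) = 5005. Paths through (5, 5): (paths (0, 0) → (5, 5)) × (paths (5, 5) → (9, 6)) = C(10, 5) · C(5, 4) = 252 · 5 = 1260. Avoidance count = 5005 − 1260 = 3745.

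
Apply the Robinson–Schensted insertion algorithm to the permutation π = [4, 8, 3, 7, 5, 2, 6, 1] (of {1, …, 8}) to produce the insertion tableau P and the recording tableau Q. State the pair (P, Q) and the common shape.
P = [1, 5, 6] / [2, 7] / [3] / [4] / [8];  Q = [1, 2, 7] / [3, 4] / [5] / [6] / [8];  common shape = (3, 2, 1, 1, 1)

Row-insert the values π_1, π_2, … into P one at a time, bumping the leftmost entry strictly greater than the inserted value down to the next row. The recording tableau Q records, in position (i, j), the step at which that cell was added to P.
  Insert 4 (step 1): P = [4];  Q = [1]
  Insert 8 (step 2): P = [4, 8];  Q = [1, 2]
  Insert 3 (step 3): P = [3, 8] / [4];  Q = [1, 2] / [3]
  Insert 7 (step 4): P = [3, 7] / [4, 8];  Q = [1, 2] / [3, 4]
  Insert 5 (step 5): P = [3, 5] / [4, 7] / [8];  Q = [1, 2] / [3, 4] / [5]
  Insert 2 (step 6): P = [2, 5] / [3, 7] / [4] / [8];  Q = [1, 2] / [3, 4] / [5] / [6]
  Insert 6 (step 7): P = [2, 5, 6] / [3, 7] / [4] / [8];  Q = [1, 2, 7] / [3, 4] / [5] / [6]
  Insert 1 (step 8): P = [1, 5, 6] / [2, 7] / [3] / [4] / [8];  Q = [1, 2, 7] / [3, 4] / [5] / [6] / [8]
Final shape: (3, 2, 1, 1, 1).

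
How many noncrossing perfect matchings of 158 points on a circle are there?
C_79 = 289450081175264899454283846029490767264392230

These noncrossing handshakes are counted by the Catalan number C_n = (1/(n + 1)) · C(2n, n). For n = 79: C_79 = (1/80) · C(158, 79) = 23156006494021191956342707682359261381151378400/80 = 289450081175264899454283846029490767264392230.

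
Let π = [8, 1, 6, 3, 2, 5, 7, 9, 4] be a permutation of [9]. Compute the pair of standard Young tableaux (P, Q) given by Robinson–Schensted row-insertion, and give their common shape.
P = [1, 2, 4, 7, 9] / [3, 5] / [6] / [8];  Q = [1, 3, 6, 7, 8] / [2, 9] / [4] / [5];  common shape = (5, 2, 1, 1)

Row-insert the values π_1, π_2, … into P one at a time, bumping the leftmost entry strictly greater than the inserted value down to the next row. The recording tableau Q records, in position (i, j), the step at which that cell was added to P.
  Insert 8 (step 1): P = [8];  Q = [1]
  Insert 1 (step 2): P = [1] / [8];  Q = [1] / [2]
  Insert 6 (step 3): P = [1, 6] / [8];  Q = [1, 3] / [2]
  Insert 3 (step 4): P = [1, 3] / [6] / [8];  Q = [1, 3] / [2] / [4]
  Insert 2 (step 5): P = [1, 2] / [3] / [6] / [8];  Q = [1, 3] / [2] / [4] / [5]
  Insert 5 (step 6): P = [1, 2, 5] / [3] / [6] / [8];  Q = [1, 3, 6] / [2] / [4] / [5]
  Insert 7 (step 7): P = [1, 2, 5, 7] / [3] / [6] / [8];  Q = [1, 3, 6, 7] / [2] / [4] / [5]
  Insert 9 (step 8): P = [1, 2, 5, 7, 9] / [3] / [6] / [8];  Q = [1, 3, 6, 7, 8] / [2] / [4] / [5]
  Insert 4 (step 9): P = [1, 2, 4, 7, 9] / [3, 5] / [6] / [8];  Q = [1, 3, 6, 7, 8] / [2, 9] / [4] / [5]
Final shape: (5, 2, 1, 1).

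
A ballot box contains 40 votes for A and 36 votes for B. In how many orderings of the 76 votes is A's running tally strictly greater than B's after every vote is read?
Strict-lead orderings = 326957646155962397590

Total orderings of the 76 votes with 40 for A: C(76, 40) = 6212195276963285554210. By the Bertrand ballot formula (Cycle Lemma / reflection principle), the number of orderings in which A is strictly ahead of B throughout is (p − q)/(p + q) · C(p + q, p) = (40 − 36)/(40 + 36) · 6212195276963285554210 = 326957646155962397590.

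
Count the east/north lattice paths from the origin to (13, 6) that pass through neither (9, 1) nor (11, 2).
Number of paths = 25152

Inclusion–exclusion. Total paths: C(19, 13) = 27132. Through P₁: C(10, 9)·C(9, 4) = 1260. Through P₂: C(13, 11)·C(6, 2) = 1170. Since P₁ is strictly southwest of P₂, a monotone path through both must visit P₁ then P₂; paths through both = C(10, 9)·C(3, 2)·C(6, 2) = 450. Avoid both = 27132 − 1260 − 1170 + 450 = 25152.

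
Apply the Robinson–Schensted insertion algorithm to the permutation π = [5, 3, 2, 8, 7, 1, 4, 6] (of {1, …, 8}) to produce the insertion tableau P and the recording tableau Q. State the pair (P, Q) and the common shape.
P = [1, 4, 6] / [2, 7] / [3, 8] / [5];  Q = [1, 4, 8] / [2, 5] / [3, 7] / [6];  common shape = (3, 2, 2, 1)

Row-insert the values π_1, π_2, … into P one at a time, bumping the leftmost entry strictly greater than the inserted value down to the next row. The recording tableau Q records, in position (i, j), the step at which that cell was added to P.
  Insert 5 (step 1): P = [5];  Q = [1]
  Insert 3 (step 2): P = [3] / [5];  Q = [1] / [2]
  Insert 2 (step 3): P = [2] / [3] / [5];  Q = [1] / [2] / [3]
  Insert 8 (step 4): P = [2, 8] / [3] / [5];  Q = [1, 4] / [2] / [3]
  Insert 7 (step 5): P = [2, 7] / [3, 8] / [5];  Q = [1, 4] / [2, 5] / [3]
  Insert 1 (step 6): P = [1, 7] / [2, 8] / [3] / [5];  Q = [1, 4] / [2, 5] / [3] / [6]
  Insert 4 (step 7): P = [1, 4] / [2, 7] / [3, 8] / [5];  Q = [1, 4] / [2, 5] / [3, 7] / [6]
  Insert 6 (step 8): P = [1, 4, 6] / [2, 7] / [3, 8] / [5];  Q = [1, 4, 8] / [2, 5] / [3, 7] / [6]
Final shape: (3, 2, 2, 1).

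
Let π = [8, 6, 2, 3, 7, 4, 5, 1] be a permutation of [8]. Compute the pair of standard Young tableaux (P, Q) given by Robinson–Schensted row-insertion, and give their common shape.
P = [1, 3, 4, 5] / [2, 7] / [6] / [8];  Q = [1, 4, 5, 7] / [2, 6] / [3] / [8];  common shape = (4, 2, 1, 1)

Row-insert the values π_1, π_2, … into P one at a time, bumping the leftmost entry strictly greater than the inserted value down to the next row. The recording tableau Q records, in position (i, j), the step at which that cell was added to P.
  Insert 8 (step 1): P = [8];  Q = [1]
  Insert 6 (step 2): P = [6] / [8];  Q = [1] / [2]
  Insert 2 (step 3): P = [2] / [6] / [8];  Q = [1] / [2] / [3]
  Insert 3 (step 4): P = [2, 3] / [6] / [8];  Q = [1, 4] / [2] / [3]
  Insert 7 (step 5): P = [2, 3, 7] / [6] / [8];  Q = [1, 4, 5] / [2] / [3]
  Insert 4 (step 6): P = [2, 3, 4] / [6, 7] / [8];  Q = [1, 4, 5] / [2, 6] / [3]
  Insert 5 (step 7): P = [2, 3, 4, 5] / [6, 7] / [8];  Q = [1, 4, 5, 7] / [2, 6] / [3]
  Insert 1 (step 8): P = [1, 3, 4, 5] / [2, 7] / [6] / [8];  Q = [1, 4, 5, 7] / [2, 6] / [3] / [8]
Final shape: (4, 2, 1, 1).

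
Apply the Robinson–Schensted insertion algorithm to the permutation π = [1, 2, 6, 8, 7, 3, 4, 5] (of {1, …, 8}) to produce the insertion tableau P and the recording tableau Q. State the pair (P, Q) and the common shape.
P = [1, 2, 3, 4, 5] / [6, 7] / [8];  Q = [1, 2, 3, 4, 8] / [5, 7] / [6];  common shape = (5, 2, 1)

Row-insert the values π_1, π_2, … into P one at a time, bumping the leftmost entry strictly greater than the inserted value down to the next row. The recording tableau Q records, in position (i, j), the step at which that cell was added to P.
  Insert 1 (step 1): P = [1];  Q = [1]
  Insert 2 (step 2): P = [1, 2];  Q = [1, 2]
  Insert 6 (step 3): P = [1, 2, 6];  Q = [1, 2, 3]
  Insert 8 (step 4): P = [1, 2, 6, 8];  Q = [1, 2, 3, 4]
  Insert 7 (step 5): P = [1, 2, 6, 7] / [8];  Q = [1, 2, 3, 4] / [5]
  Insert 3 (step 6): P = [1, 2, 3, 7] / [6] / [8];  Q = [1, 2, 3, 4] / [5] / [6]
  Insert 4 (step 7): P = [1, 2, 3, 4] / [6, 7] / [8];  Q = [1, 2, 3, 4] / [5, 7] / [6]
  Insert 5 (step 8): P = [1, 2, 3, 4, 5] / [6, 7] / [8];  Q = [1, 2, 3, 4, 8] / [5, 7] / [6]
Final shape: (5, 2, 1).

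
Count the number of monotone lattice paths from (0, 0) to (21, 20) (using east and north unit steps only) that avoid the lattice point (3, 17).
Number of paths = 269127421020

Total paths from (0, 0) to (21, 20): C(41, 21) = 269128937220. Paths through (3, 17): (paths (0, 0) → (3, 17)) × (paths (3, 17) → (21, 20)) = C(20, 3) · C(21, 18) = 1140 · 1330 = 1516200. Avoidance count = 269128937220 − 1516200 = 269127421020.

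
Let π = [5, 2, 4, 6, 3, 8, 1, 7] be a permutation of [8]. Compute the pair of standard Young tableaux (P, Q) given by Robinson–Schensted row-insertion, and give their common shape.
P = [1, 3, 6, 7] / [2, 8] / [4] / [5];  Q = [1, 3, 4, 6] / [2, 8] / [5] / [7];  common shape = (4, 2, 1, 1)

Row-insert the values π_1, π_2, … into P one at a time, bumping the leftmost entry strictly greater than the inserted value down to the next row. The recording tableau Q records, in position (i, j), the step at which that cell was added to P.
  Insert 5 (step 1): P = [5];  Q = [1]
  Insert 2 (step 2): P = [2] / [5];  Q = [1] / [2]
  Insert 4 (step 3): P = [2, 4] / [5];  Q = [1, 3] / [2]
  Insert 6 (step 4): P = [2, 4, 6] / [5];  Q = [1, 3, 4] / [2]
  Insert 3 (step 5): P = [2, 3, 6] / [4] / [5];  Q = [1, 3, 4] / [2] / [5]
  Insert 8 (step 6): P = [2, 3, 6, 8] / [4] / [5];  Q = [1, 3, 4, 6] / [2] / [5]
  Insert 1 (step 7): P = [1, 3, 6, 8] / [2] / [4] / [5];  Q = [1, 3, 4, 6] / [2] / [5] / [7]
  Insert 7 (step 8): P = [1, 3, 6, 7] / [2, 8] / [4] / [5];  Q = [1, 3, 4, 6] / [2, 8] / [5] / [7]
Final shape: (4, 2, 1, 1).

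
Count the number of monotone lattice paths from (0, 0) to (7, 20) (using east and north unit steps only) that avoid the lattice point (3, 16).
Number of paths = 820200

Total paths from (0, 0) to (7, 20): C(27, 7) = 888030. Paths through (3, 16): (paths (0, 0) → (3, 16)) × (paths (3, 16) → (7, 20)) = C(19, 3) · C(8, 4) = 969 · 70 = 67830. Avoidance count = 888030 − 67830 = 820200.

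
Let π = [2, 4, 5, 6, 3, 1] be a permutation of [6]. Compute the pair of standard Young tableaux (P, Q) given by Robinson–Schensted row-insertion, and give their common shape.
P = [1, 3, 5, 6] / [2] / [4];  Q = [1, 2, 3, 4] / [5] / [6];  common shape = (4, 1, 1)

Row-insert the values π_1, π_2, … into P one at a time, bumping the leftmost entry strictly greater than the inserted value down to the next row. The recording tableau Q records, in position (i, j), the step at which that cell was added to P.
  Insert 2 (step 1): P = [2];  Q = [1]
  Insert 4 (step 2): P = [2, 4];  Q = [1, 2]
  Insert 5 (step 3): P = [2, 4, 5];  Q = [1, 2, 3]
  Insert 6 (step 4): P = [2, 4, 5, 6];  Q = [1, 2, 3, 4]
  Insert 3 (step 5): P = [2, 3, 5, 6] / [4];  Q = [1, 2, 3, 4] / [5]
  Insert 1 (step 6): P = [1, 3, 5, 6] / [2] / [4];  Q = [1, 2, 3, 4] / [5] / [6]
Final shape: (4, 1, 1).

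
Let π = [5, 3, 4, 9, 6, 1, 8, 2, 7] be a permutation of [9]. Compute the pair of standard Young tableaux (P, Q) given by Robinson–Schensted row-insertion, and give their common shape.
P = [1, 2, 6, 7] / [3, 4, 8] / [5, 9];  Q = [1, 3, 4, 7] / [2, 5, 9] / [6, 8];  common shape = (4, 3, 2)

Row-insert the values π_1, π_2, … into P one at a time, bumping the leftmost entry strictly greater than the inserted value down to the next row. The recording tableau Q records, in position (i, j), the step at which that cell was added to P.
  Insert 5 (step 1): P = [5];  Q = [1]
  Insert 3 (step 2): P = [3] / [5];  Q = [1] / [2]
  Insert 4 (step 3): P = [3, 4] / [5];  Q = [1, 3] / [2]
  Insert 9 (step 4): P = [3, 4, 9] / [5];  Q = [1, 3, 4] / [2]
  Insert 6 (step 5): P = [3, 4, 6] / [5, 9];  Q = [1, 3, 4] / [2, 5]
  Insert 1 (step 6): P = [1, 4, 6] / [3, 9] / [5];  Q = [1, 3, 4] / [2, 5] / [6]
  Insert 8 (step 7): P = [1, 4, 6, 8] / [3, 9] / [5];  Q = [1, 3, 4, 7] / [2, 5] / [6]
  Insert 2 (step 8): P = [1, 2, 6, 8] / [3, 4] / [5, 9];  Q = [1, 3, 4, 7] / [2, 5] / [6, 8]
  Insert 7 (step 9): P = [1, 2, 6, 7] / [3, 4, 8] / [5, 9];  Q = [1, 3, 4, 7] / [2, 5, 9] / [6, 8]
Final shape: (4, 3, 2).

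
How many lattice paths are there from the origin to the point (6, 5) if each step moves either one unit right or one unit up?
Number of paths = 462

A monotone lattice path from (0, 0) to (6, 5) consists of 6 east steps and 5 north steps in some order, so it is determined by which 6 of the 11 steps are east. The count is C(11, 6) = 462.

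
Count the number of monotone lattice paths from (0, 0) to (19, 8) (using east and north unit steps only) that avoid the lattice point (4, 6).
Number of paths = 2191515

Total paths from (0, 0) to (19, 8): C(27, 19) = 2220075. Paths through (4, 6): (paths (0, 0) → (4, 6)) × (paths (4, 6) → (19, 8)) = C(10, 4) · C(17, 15) = 210 · 136 = 28560. Avoidance count = 2220075 − 28560 = 2191515.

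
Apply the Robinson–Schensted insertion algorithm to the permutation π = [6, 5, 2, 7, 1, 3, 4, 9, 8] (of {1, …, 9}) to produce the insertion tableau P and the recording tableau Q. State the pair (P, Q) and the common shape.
P = [1, 3, 4, 8] / [2, 7, 9] / [5] / [6];  Q = [1, 4, 7, 8] / [2, 6, 9] / [3] / [5];  common shape = (4, 3, 1, 1)

Row-insert the values π_1, π_2, … into P one at a time, bumping the leftmost entry strictly greater than the inserted value down to the next row. The recording tableau Q records, in position (i, j), the step at which that cell was added to P.
  Insert 6 (step 1): P = [6];  Q = [1]
  Insert 5 (step 2): P = [5] / [6];  Q = [1] / [2]
  Insert 2 (step 3): P = [2] / [5] / [6];  Q = [1] / [2] / [3]
  Insert 7 (step 4): P = [2, 7] / [5] / [6];  Q = [1, 4] / [2] / [3]
  Insert 1 (step 5): P = [1, 7] / [2] / [5] / [6];  Q = [1, 4] / [2] / [3] / [5]
  Insert 3 (step 6): P = [1, 3] / [2, 7] / [5] / [6];  Q = [1, 4] / [2, 6] / [3] / [5]
  Insert 4 (step 7): P = [1, 3, 4] / [2, 7] / [5] / [6];  Q = [1, 4, 7] / [2, 6] / [3] / [5]
  Insert 9 (step 8): P = [1, 3, 4, 9] / [2, 7] / [5] / [6];  Q = [1, 4, 7, 8] / [2, 6] / [3] / [5]
  Insert 8 (step 9): P = [1, 3, 4, 8] / [2, 7, 9] / [5] / [6];  Q = [1, 4, 7, 8] / [2, 6, 9] / [3] / [5]
Final shape: (4, 3, 1, 1).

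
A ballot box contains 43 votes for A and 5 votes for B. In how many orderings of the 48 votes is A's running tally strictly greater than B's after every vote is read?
Strict-lead orderings = 1355574

Total orderings of the 48 votes with 43 for A: C(48, 43) = 1712304. By the Bertrand ballot formula (Cycle Lemma / reflection principle), the number of orderings in which A is strictly ahead of B throughout is (p − q)/(p + q) · C(p + q, p) = (43 − 5)/(43 + 5) · 1712304 = 1355574.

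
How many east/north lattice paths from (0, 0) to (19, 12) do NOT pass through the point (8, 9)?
Number of paths = 132271685

Total paths from (0, 0) to (19, 12): C(31, 19) = 141120525. Paths through (8, 9): (paths (0, 0) → (8, 9)) × (paths (8, 9) → (19, 12)) = C(17, 8) · C(14, 11) = 24310 · 364 = 8848840. Avoidance count = 141120525 − 8848840 = 132271685.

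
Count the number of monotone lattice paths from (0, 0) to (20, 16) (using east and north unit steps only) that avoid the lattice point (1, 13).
Number of paths = 7307850550

Total paths from (0, 0) to (20, 16): C(36, 20) = 7307872110. Paths through (1, 13): (paths (0, 0) → (1, 13)) × (paths (1, 13) → (20, 16)) = C(14, 1) · C(22, 19) = 14 · 1540 = 21560. Avoidance count = 7307872110 − 21560 = 7307850550.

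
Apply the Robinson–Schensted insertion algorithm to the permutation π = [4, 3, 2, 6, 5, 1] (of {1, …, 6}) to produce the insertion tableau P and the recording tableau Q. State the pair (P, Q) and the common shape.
P = [1, 5] / [2, 6] / [3] / [4];  Q = [1, 4] / [2, 5] / [3] / [6];  common shape = (2, 2, 1, 1)

Row-insert the values π_1, π_2, … into P one at a time, bumping the leftmost entry strictly greater than the inserted value down to the next row. The recording tableau Q records, in position (i, j), the step at which that cell was added to P.
  Insert 4 (step 1): P = [4];  Q = [1]
  Insert 3 (step 2): P = [3] / [4];  Q = [1] / [2]
  Insert 2 (step 3): P = [2] / [3] / [4];  Q = [1] / [2] / [3]
  Insert 6 (step 4): P = [2, 6] / [3] / [4];  Q = [1, 4] / [2] / [3]
  Insert 5 (step 5): P = [2, 5] / [3, 6] / [4];  Q = [1, 4] / [2, 5] / [3]
  Insert 1 (step 6): P = [1, 5] / [2, 6] / [3] / [4];  Q = [1, 4] / [2, 5] / [3] / [6]
Final shape: (2, 2, 1, 1).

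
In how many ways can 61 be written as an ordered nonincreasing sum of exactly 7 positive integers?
p(61, 7 parts) = 26226

Partitions of n into exactly k parts are in bijection with partitions of n − k into at most k parts (subtract 1 from each part). So p(61, exactly 7) = p(54, parts ≤ 7). Computing via the recurrence p(m, j) = p(m, j−1) + p(m−j, j) gives 26226.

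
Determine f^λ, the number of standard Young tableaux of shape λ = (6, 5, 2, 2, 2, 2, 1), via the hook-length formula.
# SYT of shape (6, 5, 2, 2, 2, 2, 1) = 81477396

Hook-length formula: f^λ = n! / Π hook(c), product over all cells c of the Young diagram. For λ = (6, 5, 2, 2, 2, 2, 1), n = 20 boxes. Hook lengths by row (left-to-right, top-to-bottom): [12, 10, 5, 4, 3, 1]; [10, 8, 3, 2, 1]; [6, 4]; [5, 3]; [4, 2]; [3, 1]; [1]. Product of hooks = 29859840000. So f^λ = 20! / 29859840000 = 2432902008176640000 / 29859840000 = 81477396.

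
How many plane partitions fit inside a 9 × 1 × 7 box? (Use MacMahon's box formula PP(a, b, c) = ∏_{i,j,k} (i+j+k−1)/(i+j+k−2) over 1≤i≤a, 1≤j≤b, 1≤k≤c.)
PP(9, 1, 7) = 11440

Evaluate the triple product over i = 1..9, j = 1..1, k = 1..7. The factors are (2/1) · (3/2) · (4/3) · (5/4) · (6/5) · (7/6) · (8/7) · (3/2) · … (63 factors total). The numerators and denominators telescope so the product is an integer; carrying out the multiplication exactly gives PP(9, 1, 7) = 11440.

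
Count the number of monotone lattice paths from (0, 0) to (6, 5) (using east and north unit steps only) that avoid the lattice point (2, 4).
Number of paths = 387

Total paths from (0, 0) to (6, 5): C(11, 6) = 462. Paths through (2, 4): (paths (0, 0) → (2, 4)) × (paths (2, 4) → (6, 5)) = C(6, 2) · C(5, 4) = 15 · 5 = 75. Avoidance count = 462 − 75 = 387.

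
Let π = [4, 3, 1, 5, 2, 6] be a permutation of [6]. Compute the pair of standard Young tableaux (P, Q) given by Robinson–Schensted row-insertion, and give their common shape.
P = [1, 2, 6] / [3, 5] / [4];  Q = [1, 4, 6] / [2, 5] / [3];  common shape = (3, 2, 1)

Row-insert the values π_1, π_2, … into P one at a time, bumping the leftmost entry strictly greater than the inserted value down to the next row. The recording tableau Q records, in position (i, j), the step at which that cell was added to P.
  Insert 4 (step 1): P = [4];  Q = [1]
  Insert 3 (step 2): P = [3] / [4];  Q = [1] / [2]
  Insert 1 (step 3): P = [1] / [3] / [4];  Q = [1] / [2] / [3]
  Insert 5 (step 4): P = [1, 5] / [3] / [4];  Q = [1, 4] / [2] / [3]
  Insert 2 (step 5): P = [1, 2] / [3, 5] / [4];  Q = [1, 4] / [2, 5] / [3]
  Insert 6 (step 6): P = [1, 2, 6] / [3, 5] / [4];  Q = [1, 4, 6] / [2, 5] / [3]
Final shape: (3, 2, 1).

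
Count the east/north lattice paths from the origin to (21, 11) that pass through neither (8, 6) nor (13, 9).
Number of paths = 88478436

Inclusion–exclusion. Total paths: C(32, 21) = 129024480. Through P₁: C(14, 8)·C(18, 13) = 25729704. Through P₂: C(22, 13)·C(10, 8) = 22383900. Since P₁ is strictly southwest of P₂, a monotone path through both must visit P₁ then P₂; paths through both = C(14, 8)·C(8, 5)·C(10, 8) = 7567560. Avoid both = 129024480 − 25729704 − 22383900 + 7567560 = 88478436.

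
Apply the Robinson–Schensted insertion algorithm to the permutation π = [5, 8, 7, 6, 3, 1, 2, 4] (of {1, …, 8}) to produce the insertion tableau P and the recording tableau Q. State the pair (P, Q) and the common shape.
P = [1, 2, 4] / [3, 6] / [5] / [7] / [8];  Q = [1, 2, 8] / [3, 7] / [4] / [5] / [6];  common shape = (3, 2, 1, 1, 1)

Row-insert the values π_1, π_2, … into P one at a time, bumping the leftmost entry strictly greater than the inserted value down to the next row. The recording tableau Q records, in position (i, j), the step at which that cell was added to P.
  Insert 5 (step 1): P = [5];  Q = [1]
  Insert 8 (step 2): P = [5, 8];  Q = [1, 2]
  Insert 7 (step 3): P = [5, 7] / [8];  Q = [1, 2] / [3]
  Insert 6 (step 4): P = [5, 6] / [7] / [8];  Q = [1, 2] / [3] / [4]
  Insert 3 (step 5): P = [3, 6] / [5] / [7] / [8];  Q = [1, 2] / [3] / [4] / [5]
  Insert 1 (step 6): P = [1, 6] / [3] / [5] / [7] / [8];  Q = [1, 2] / [3] / [4] / [5] / [6]
  Insert 2 (step 7): P = [1, 2] / [3, 6] / [5] / [7] / [8];  Q = [1, 2] / [3, 7] / [4] / [5] / [6]
  Insert 4 (step 8): P = [1, 2, 4] / [3, 6] / [5] / [7] / [8];  Q = [1, 2, 8] / [3, 7] / [4] / [5] / [6]
Final shape: (3, 2, 1, 1, 1).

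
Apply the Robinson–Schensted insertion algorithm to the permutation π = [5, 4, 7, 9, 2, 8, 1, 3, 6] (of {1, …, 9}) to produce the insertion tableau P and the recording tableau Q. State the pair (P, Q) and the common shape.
P = [1, 3, 6] / [2, 7, 8] / [4, 9] / [5];  Q = [1, 3, 4] / [2, 6, 9] / [5, 8] / [7];  common shape = (3, 3, 2, 1)

Row-insert the values π_1, π_2, … into P one at a time, bumping the leftmost entry strictly greater than the inserted value down to the next row. The recording tableau Q records, in position (i, j), the step at which that cell was added to P.
  Insert 5 (step 1): P = [5];  Q = [1]
  Insert 4 (step 2): P = [4] / [5];  Q = [1] / [2]
  Insert 7 (step 3): P = [4, 7] / [5];  Q = [1, 3] / [2]
  Insert 9 (step 4): P = [4, 7, 9] / [5];  Q = [1, 3, 4] / [2]
  Insert 2 (step 5): P = [2, 7, 9] / [4] / [5];  Q = [1, 3, 4] / [2] / [5]
  Insert 8 (step 6): P = [2, 7, 8] / [4, 9] / [5];  Q = [1, 3, 4] / [2, 6] / [5]
  Insert 1 (step 7): P = [1, 7, 8] / [2, 9] / [4] / [5];  Q = [1, 3, 4] / [2, 6] / [5] / [7]
  Insert 3 (step 8): P = [1, 3, 8] / [2, 7] / [4, 9] / [5];  Q = [1, 3, 4] / [2, 6] / [5, 8] / [7]
  Insert 6 (step 9): P = [1, 3, 6] / [2, 7, 8] / [4, 9] / [5];  Q = [1, 3, 4] / [2, 6, 9] / [5, 8] / [7]
Final shape: (3, 3, 2, 1).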